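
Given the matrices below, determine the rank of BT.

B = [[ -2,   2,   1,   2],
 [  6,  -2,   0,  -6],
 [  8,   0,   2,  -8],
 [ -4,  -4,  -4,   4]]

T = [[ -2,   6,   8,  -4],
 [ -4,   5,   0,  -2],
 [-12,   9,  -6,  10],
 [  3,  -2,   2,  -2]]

2

First compute BT:
[[-10,   3, -18,  10],
 [-22,  38,  36,  -8],
 [-64,  82,  36,   4],
 [ 84, -88,   0, -24]]
Now row reduce the product.
R2 ← R2 − (11/5)·R1: [0, 157/5, 378/5, -30]
R3 ← R3 − (32/5)·R1: [0, 314/5, 756/5, -60]
R4 ← R4 + (42/5)·R1: [0, -314/5, -756/5, 60]
R3 ← R3 − (2)·R2: [0, 0, 0, 0]
R4 ← R4 + (2)·R2: [0, 0, 0, 0]
2 nonzero rows, so rank(BT) = 2.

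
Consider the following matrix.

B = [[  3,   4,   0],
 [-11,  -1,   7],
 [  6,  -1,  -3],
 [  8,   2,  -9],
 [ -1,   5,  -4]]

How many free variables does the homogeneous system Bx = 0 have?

0

Row reduce to echelon form.
R2 ← R2 + (11/3)·R1: [0, 41/3, 7]
R3 ← R3 − (2)·R1: [0, -9, -3]
R4 ← R4 − (8/3)·R1: [0, -26/3, -9]
R5 ← R5 + (1/3)·R1: [0, 19/3, -4]
R3 ← R3 + (27/41)·R2: [0, 0, 66/41]
R4 ← R4 + (26/41)·R2: [0, 0, -187/41]
R5 ← R5 − (19/41)·R2: [0, 0, -297/41]
R4 ← R4 + (17/6)·R3: [0, 0, 0]
R5 ← R5 + (9/2)·R3: [0, 0, 0]
3 nonzero rows, so rank(B) = 3.
B has 3 columns; by rank–nullity, nullity = 3 − 3 = 0.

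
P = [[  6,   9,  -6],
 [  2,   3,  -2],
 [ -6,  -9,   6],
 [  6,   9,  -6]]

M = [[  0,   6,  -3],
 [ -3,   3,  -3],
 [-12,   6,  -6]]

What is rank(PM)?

First compute PM:
[[ 45,  27,  -9],
 [ 15,   9,  -3],
 [-45, -27,   9],
 [ 45,  27,  -9]]
Now row reduce the product.
R2 ← R2 − (1/3)·R1: [0, 0, 0]
R3 ← R3 + R1: [0, 0, 0]
R4 ← R4 − R1: [0, 0, 0]
1 nonzero row, so rank(PM) = 1.

1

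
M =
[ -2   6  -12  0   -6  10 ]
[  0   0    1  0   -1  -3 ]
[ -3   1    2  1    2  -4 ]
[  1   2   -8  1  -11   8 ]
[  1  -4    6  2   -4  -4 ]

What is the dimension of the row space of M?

Row reduce to echelon form.
R3 ← R3 − (3/2)·R1: [0, -8, 20, 1, 11, -19]
R4 ← R4 + (1/2)·R1: [0, 5, -14, 1, -14, 13]
R5 ← R5 + (1/2)·R1: [0, -1, 0, 2, -7, 1]
Swap R2 ↔ R3
R4 ← R4 + (5/8)·R2: [0, 0, -3/2, 13/8, -57/8, 9/8]
R5 ← R5 − (1/8)·R2: [0, 0, -5/2, 15/8, -67/8, 27/8]
R4 ← R4 + (3/2)·R3: [0, 0, 0, 13/8, -69/8, -27/8]
R5 ← R5 + (5/2)·R3: [0, 0, 0, 15/8, -87/8, -33/8]
R5 ← R5 − (15/13)·R4: [0, 0, 0, 0, -12/13, -3/13]
Echelon form has 5 nonzero rows, so rank(M) = 5.
The row space has dimension equal to the rank: 5.

5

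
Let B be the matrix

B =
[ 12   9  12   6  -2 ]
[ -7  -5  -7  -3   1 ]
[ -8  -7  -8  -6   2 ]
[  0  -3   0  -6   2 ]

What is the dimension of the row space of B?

Row reduce to echelon form.
R2 ← R2 + (7/12)·R1: [0, 1/4, 0, 1/2, -1/6]
R3 ← R3 + (2/3)·R1: [0, -1, 0, -2, 2/3]
R3 ← R3 + (4)·R2: [0, 0, 0, 0, 0]
R4 ← R4 + (12)·R2: [0, 0, 0, 0, 0]
Echelon form has 2 nonzero rows, so rank(B) = 2.
The row space has dimension equal to the rank: 2.

2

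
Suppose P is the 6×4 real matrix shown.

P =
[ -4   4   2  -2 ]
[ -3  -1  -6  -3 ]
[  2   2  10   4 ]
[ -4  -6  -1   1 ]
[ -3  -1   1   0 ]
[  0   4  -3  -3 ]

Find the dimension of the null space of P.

Row reduce to echelon form.
R2 ← R2 − (3/4)·R1: [0, -4, -15/2, -3/2]
R3 ← R3 + (1/2)·R1: [0, 4, 11, 3]
R4 ← R4 − R1: [0, -10, -3, 3]
R5 ← R5 − (3/4)·R1: [0, -4, -1/2, 3/2]
R3 ← R3 + R2: [0, 0, 7/2, 3/2]
R4 ← R4 − (5/2)·R2: [0, 0, 63/4, 27/4]
R5 ← R5 − R2: [0, 0, 7, 3]
R6 ← R6 + R2: [0, 0, -21/2, -9/2]
R4 ← R4 − (9/2)·R3: [0, 0, 0, 0]
R5 ← R5 − (2)·R3: [0, 0, 0, 0]
R6 ← R6 + (3)·R3: [0, 0, 0, 0]
3 nonzero rows, so rank(P) = 3.
P has 4 columns; by rank–nullity, nullity = 4 − 3 = 1.

1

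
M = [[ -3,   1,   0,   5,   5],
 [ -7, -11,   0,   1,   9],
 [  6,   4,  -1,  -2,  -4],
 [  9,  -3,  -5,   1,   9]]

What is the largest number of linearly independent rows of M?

Row reduce to echelon form.
R2 ← R2 − (7/3)·R1: [0, -40/3, 0, -32/3, -8/3]
R3 ← R3 + (2)·R1: [0, 6, -1, 8, 6]
R4 ← R4 + (3)·R1: [0, 0, -5, 16, 24]
R3 ← R3 + (9/20)·R2: [0, 0, -1, 16/5, 24/5]
R4 ← R4 − (5)·R3: [0, 0, 0, 0, 0]
Echelon form has 3 nonzero rows, so rank(M) = 3.
The rank gives the maximum number of linearly independent rows: 3.

3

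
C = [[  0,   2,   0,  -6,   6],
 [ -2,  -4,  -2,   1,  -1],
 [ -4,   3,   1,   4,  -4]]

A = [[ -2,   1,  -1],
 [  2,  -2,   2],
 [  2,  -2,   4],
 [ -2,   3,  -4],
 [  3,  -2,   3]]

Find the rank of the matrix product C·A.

First compute CA:
[[ 34, -34,  46],
 [-13,  15, -21],
 [ -4,   8, -14]]
Now row reduce the product.
R2 ← R2 + (13/34)·R1: [0, 2, -58/17]
R3 ← R3 + (2/17)·R1: [0, 4, -146/17]
R3 ← R3 − (2)·R2: [0, 0, -30/17]
3 nonzero rows, so rank(CA) = 3.

3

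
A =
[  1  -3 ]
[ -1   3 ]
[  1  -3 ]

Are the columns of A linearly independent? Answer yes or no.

no

Row reduce A to echelon form.
R2 ← R2 + R1: [0, 0]
R3 ← R3 − R1: [0, 0]
1 pivot among 2 columns.
Only 1 < 2 pivot columns, so the columns are linearly dependent.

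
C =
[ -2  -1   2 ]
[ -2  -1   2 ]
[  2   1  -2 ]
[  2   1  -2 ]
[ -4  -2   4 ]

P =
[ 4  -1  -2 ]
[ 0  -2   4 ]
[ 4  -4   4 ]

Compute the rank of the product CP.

First compute CP:
[[  0,  -4,   8],
 [  0,  -4,   8],
 [  0,   4,  -8],
 [  0,   4,  -8],
 [  0,  -8,  16]]
Now row reduce the product.
R2 ← R2 − R1: [0, 0, 0]
R3 ← R3 + R1: [0, 0, 0]
R4 ← R4 + R1: [0, 0, 0]
R5 ← R5 − (2)·R1: [0, 0, 0]
1 nonzero row, so rank(CP) = 1.

1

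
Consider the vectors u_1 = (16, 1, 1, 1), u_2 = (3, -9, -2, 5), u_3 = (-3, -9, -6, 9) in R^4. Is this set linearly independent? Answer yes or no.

yes

Form the matrix with these vectors as rows and row reduce.
R2 ← R2 − (3/16)·R1: [0, -147/16, -35/16, 77/16]
R3 ← R3 + (3/16)·R1: [0, -141/16, -93/16, 147/16]
R3 ← R3 − (47/49)·R2: [0, 0, -26/7, 32/7]
3 nonzero rows, so the 3 vectors span a space of dimension 3.
Since 3 = 3, the vectors are linearly independent.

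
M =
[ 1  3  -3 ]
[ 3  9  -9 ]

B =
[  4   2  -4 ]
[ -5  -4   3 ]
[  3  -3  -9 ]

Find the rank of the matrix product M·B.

First compute MB:
[[-20,  -1,  32],
 [-60,  -3,  96]]
Now row reduce the product.
R2 ← R2 − (3)·R1: [0, 0, 0]
1 nonzero row, so rank(MB) = 1.

1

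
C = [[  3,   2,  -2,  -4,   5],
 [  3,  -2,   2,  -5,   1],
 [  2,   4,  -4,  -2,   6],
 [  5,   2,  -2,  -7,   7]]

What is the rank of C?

2

Row reduce to echelon form.
R2 ← R2 − R1: [0, -4, 4, -1, -4]
R3 ← R3 − (2/3)·R1: [0, 8/3, -8/3, 2/3, 8/3]
R4 ← R4 − (5/3)·R1: [0, -4/3, 4/3, -1/3, -4/3]
R3 ← R3 + (2/3)·R2: [0, 0, 0, 0, 0]
R4 ← R4 − (1/3)·R2: [0, 0, 0, 0, 0]
Echelon form has 2 nonzero rows, so rank(C) = 2.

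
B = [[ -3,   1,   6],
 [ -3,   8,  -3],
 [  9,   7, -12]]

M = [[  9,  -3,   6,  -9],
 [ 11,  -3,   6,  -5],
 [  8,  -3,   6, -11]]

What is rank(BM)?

2

First compute BM:
[[ 32, -12,  24, -44],
 [ 37,  -6,  12,  20],
 [ 62, -12,  24,  16]]
Now row reduce the product.
R2 ← R2 − (37/32)·R1: [0, 63/8, -63/4, 567/8]
R3 ← R3 − (31/16)·R1: [0, 45/4, -45/2, 405/4]
R3 ← R3 − (10/7)·R2: [0, 0, 0, 0]
2 nonzero rows, so rank(BM) = 2.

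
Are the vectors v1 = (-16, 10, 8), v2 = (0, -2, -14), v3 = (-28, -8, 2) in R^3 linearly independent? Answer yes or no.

Form the matrix with these vectors as rows and row reduce.
R3 ← R3 − (7/4)·R1: [0, -51/2, -12]
R3 ← R3 − (51/4)·R2: [0, 0, 333/2]
3 nonzero rows, so the 3 vectors span a space of dimension 3.
Since 3 = 3, the vectors are linearly independent.

yes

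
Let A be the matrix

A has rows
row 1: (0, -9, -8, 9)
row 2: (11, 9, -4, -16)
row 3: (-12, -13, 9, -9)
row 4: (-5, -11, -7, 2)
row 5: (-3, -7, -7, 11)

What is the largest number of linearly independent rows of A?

Row reduce to echelon form.
Swap R1 ↔ R2
R3 ← R3 + (12/11)·R1: [0, -35/11, 51/11, -291/11]
R4 ← R4 + (5/11)·R1: [0, -76/11, -97/11, -58/11]
R5 ← R5 + (3/11)·R1: [0, -50/11, -89/11, 73/11]
R3 ← R3 − (35/99)·R2: [0, 0, 739/99, -326/11]
R4 ← R4 − (76/99)·R2: [0, 0, -265/99, -134/11]
R5 ← R5 − (50/99)·R2: [0, 0, -401/99, 23/11]
R4 ← R4 + (265/739)·R3: [0, 0, 0, -16856/739]
R5 ← R5 + (401/739)·R3: [0, 0, 0, -10339/739]
R5 ← R5 − (211/344)·R4: [0, 0, 0, 0]
Echelon form has 4 nonzero rows, so rank(A) = 4.
The rank gives the maximum number of linearly independent rows: 4.

4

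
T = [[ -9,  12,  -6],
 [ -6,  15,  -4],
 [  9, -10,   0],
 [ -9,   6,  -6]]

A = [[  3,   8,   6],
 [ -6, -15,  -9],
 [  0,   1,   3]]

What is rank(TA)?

2

First compute TA:
[[-99, -258, -180],
 [-108, -277, -183],
 [ 87, 222, 144],
 [-63, -168, -126]]
Now row reduce the product.
R2 ← R2 − (12/11)·R1: [0, 49/11, 147/11]
R3 ← R3 + (29/33)·R1: [0, -52/11, -156/11]
R4 ← R4 − (7/11)·R1: [0, -42/11, -126/11]
R3 ← R3 + (52/49)·R2: [0, 0, 0]
R4 ← R4 + (6/7)·R2: [0, 0, 0]
2 nonzero rows, so rank(TA) = 2.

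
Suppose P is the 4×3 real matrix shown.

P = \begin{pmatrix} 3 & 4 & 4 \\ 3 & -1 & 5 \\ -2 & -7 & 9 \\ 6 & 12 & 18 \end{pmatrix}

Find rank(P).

Row reduce to echelon form.
R2 ← R2 − R1: [0, -5, 1]
R3 ← R3 + (2/3)·R1: [0, -13/3, 35/3]
R4 ← R4 − (2)·R1: [0, 4, 10]
R3 ← R3 − (13/15)·R2: [0, 0, 54/5]
R4 ← R4 + (4/5)·R2: [0, 0, 54/5]
R4 ← R4 − R3: [0, 0, 0]
Echelon form has 3 nonzero rows, so rank(P) = 3.

3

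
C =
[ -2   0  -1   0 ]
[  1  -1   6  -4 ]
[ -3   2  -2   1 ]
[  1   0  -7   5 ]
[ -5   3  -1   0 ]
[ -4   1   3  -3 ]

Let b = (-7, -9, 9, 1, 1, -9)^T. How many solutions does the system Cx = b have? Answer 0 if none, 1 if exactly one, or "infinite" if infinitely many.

0

Row reduce the augmented matrix [C | b].
R2 ← R2 + (1/2)·R1: [0, -1, 11/2, -4, -25/2]
R3 ← R3 − (3/2)·R1: [0, 2, -1/2, 1, 39/2]
R4 ← R4 + (1/2)·R1: [0, 0, -15/2, 5, -5/2]
R5 ← R5 − (5/2)·R1: [0, 3, 3/2, 0, 37/2]
R6 ← R6 − (2)·R1: [0, 1, 5, -3, 5]
R3 ← R3 + (2)·R2: [0, 0, 21/2, -7, -11/2]
R5 ← R5 + (3)·R2: [0, 0, 18, -12, -19]
R6 ← R6 + R2: [0, 0, 21/2, -7, -15/2]
R4 ← R4 + (5/7)·R3: [0, 0, 0, 0, -45/7]
R5 ← R5 − (12/7)·R3: [0, 0, 0, 0, -67/7]
R6 ← R6 − R3: [0, 0, 0, 0, -2]
R5 ← R5 − (67/45)·R4: [0, 0, 0, 0, 0]
R6 ← R6 − (14/45)·R4: [0, 0, 0, 0, 0]
The echelon form has 4 nonzero rows; the last pivot sits in the augmented column, so rank(C) = 3 but rank([C|b]) = 4.
Since the ranks differ, the system is inconsistent.
It has no solutions.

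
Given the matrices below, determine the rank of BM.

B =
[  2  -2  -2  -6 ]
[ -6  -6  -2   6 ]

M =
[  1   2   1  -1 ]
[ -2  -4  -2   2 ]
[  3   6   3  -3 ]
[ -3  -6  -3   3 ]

1

First compute BM:
[[ 18,  36,  18, -18],
 [-18, -36, -18,  18]]
Now row reduce the product.
R2 ← R2 + R1: [0, 0, 0, 0]
1 nonzero row, so rank(BM) = 1.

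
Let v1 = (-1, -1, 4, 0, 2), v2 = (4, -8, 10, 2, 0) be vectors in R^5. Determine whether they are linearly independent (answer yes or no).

yes

Form the matrix with these vectors as rows and row reduce.
R2 ← R2 + (4)·R1: [0, -12, 26, 2, 8]
2 nonzero rows, so the 2 vectors span a space of dimension 2.
Since 2 = 2, the vectors are linearly independent.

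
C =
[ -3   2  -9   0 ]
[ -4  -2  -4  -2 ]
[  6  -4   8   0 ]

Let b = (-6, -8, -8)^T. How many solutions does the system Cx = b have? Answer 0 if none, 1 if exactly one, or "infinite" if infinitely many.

infinite

Row reduce the augmented matrix [C | b].
R2 ← R2 − (4/3)·R1: [0, -14/3, 8, -2, 0]
R3 ← R3 + (2)·R1: [0, 0, -10, 0, -20]
The echelon form has 3 nonzero rows, and every pivot lies in the first 4 columns, so rank(C) = rank([C|b]) = 3.
The system is consistent.
rank = 3 < 4 unknowns, so there are infinitely many solutions.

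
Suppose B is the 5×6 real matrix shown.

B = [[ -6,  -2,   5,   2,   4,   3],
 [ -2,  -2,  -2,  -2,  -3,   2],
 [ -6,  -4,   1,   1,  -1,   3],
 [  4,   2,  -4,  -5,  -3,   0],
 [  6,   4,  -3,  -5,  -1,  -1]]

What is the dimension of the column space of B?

Row reduce to echelon form.
R2 ← R2 − (1/3)·R1: [0, -4/3, -11/3, -8/3, -13/3, 1]
R3 ← R3 − R1: [0, -2, -4, -1, -5, 0]
R4 ← R4 + (2/3)·R1: [0, 2/3, -2/3, -11/3, -1/3, 2]
R5 ← R5 + R1: [0, 2, 2, -3, 3, 2]
R3 ← R3 − (3/2)·R2: [0, 0, 3/2, 3, 3/2, -3/2]
R4 ← R4 + (1/2)·R2: [0, 0, -5/2, -5, -5/2, 5/2]
R5 ← R5 + (3/2)·R2: [0, 0, -7/2, -7, -7/2, 7/2]
R4 ← R4 + (5/3)·R3: [0, 0, 0, 0, 0, 0]
R5 ← R5 + (7/3)·R3: [0, 0, 0, 0, 0, 0]
Echelon form has 3 nonzero rows, so rank(B) = 3.
The column space has dimension equal to the rank: 3.

3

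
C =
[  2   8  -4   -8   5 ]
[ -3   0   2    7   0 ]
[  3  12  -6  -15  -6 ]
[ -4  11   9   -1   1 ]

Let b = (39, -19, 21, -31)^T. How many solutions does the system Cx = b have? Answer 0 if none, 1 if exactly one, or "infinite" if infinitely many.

infinite

Row reduce the augmented matrix [C | b].
R2 ← R2 + (3/2)·R1: [0, 12, -4, -5, 15/2, 79/2]
R3 ← R3 − (3/2)·R1: [0, 0, 0, -3, -27/2, -75/2]
R4 ← R4 + (2)·R1: [0, 27, 1, -17, 11, 47]
R4 ← R4 − (9/4)·R2: [0, 0, 10, -23/4, -47/8, -335/8]
Swap R3 ↔ R4
The echelon form has 4 nonzero rows, and every pivot lies in the first 5 columns, so rank(C) = rank([C|b]) = 4.
The system is consistent.
rank = 4 < 5 unknowns, so there are infinitely many solutions.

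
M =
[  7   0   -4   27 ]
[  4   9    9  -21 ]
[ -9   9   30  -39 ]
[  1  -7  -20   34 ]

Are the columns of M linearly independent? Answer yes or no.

yes

Row reduce M to echelon form.
R2 ← R2 − (4/7)·R1: [0, 9, 79/7, -255/7]
R3 ← R3 + (9/7)·R1: [0, 9, 174/7, -30/7]
R4 ← R4 − (1/7)·R1: [0, -7, -136/7, 211/7]
R3 ← R3 − R2: [0, 0, 95/7, 225/7]
R4 ← R4 + (7/9)·R2: [0, 0, -671/63, 38/21]
R4 ← R4 + (671/855)·R3: [0, 0, 0, 1541/57]
4 pivots among 4 columns.
Every column is a pivot column, so the columns are linearly independent.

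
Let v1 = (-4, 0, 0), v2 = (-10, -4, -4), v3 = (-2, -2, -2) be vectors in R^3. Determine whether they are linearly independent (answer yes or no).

Form the matrix with these vectors as rows and row reduce.
R2 ← R2 − (5/2)·R1: [0, -4, -4]
R3 ← R3 − (1/2)·R1: [0, -2, -2]
R3 ← R3 − (1/2)·R2: [0, 0, 0]
2 nonzero rows, so the 3 vectors span a space of dimension 2.
Since 2 < 3, the vectors are linearly dependent.

no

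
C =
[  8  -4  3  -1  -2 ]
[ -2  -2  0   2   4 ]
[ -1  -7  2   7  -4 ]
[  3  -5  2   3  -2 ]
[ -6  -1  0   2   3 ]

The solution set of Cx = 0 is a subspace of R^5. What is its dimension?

1

Row reduce to echelon form.
R2 ← R2 + (1/4)·R1: [0, -3, 3/4, 7/4, 7/2]
R3 ← R3 + (1/8)·R1: [0, -15/2, 19/8, 55/8, -17/4]
R4 ← R4 − (3/8)·R1: [0, -7/2, 7/8, 27/8, -5/4]
R5 ← R5 + (3/4)·R1: [0, -4, 9/4, 5/4, 3/2]
R3 ← R3 − (5/2)·R2: [0, 0, 1/2, 5/2, -13]
R4 ← R4 − (7/6)·R2: [0, 0, 0, 4/3, -16/3]
R5 ← R5 − (4/3)·R2: [0, 0, 5/4, -13/12, -19/6]
R5 ← R5 − (5/2)·R3: [0, 0, 0, -22/3, 88/3]
R5 ← R5 + (11/2)·R4: [0, 0, 0, 0, 0]
4 nonzero rows, so rank(C) = 4.
C has 5 columns; by rank–nullity, nullity = 5 − 4 = 1.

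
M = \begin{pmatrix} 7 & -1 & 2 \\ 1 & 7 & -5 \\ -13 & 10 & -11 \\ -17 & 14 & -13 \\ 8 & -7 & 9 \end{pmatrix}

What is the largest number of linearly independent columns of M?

Row reduce to echelon form.
R2 ← R2 − (1/7)·R1: [0, 50/7, -37/7]
R3 ← R3 + (13/7)·R1: [0, 57/7, -51/7]
R4 ← R4 + (17/7)·R1: [0, 81/7, -57/7]
R5 ← R5 − (8/7)·R1: [0, -41/7, 47/7]
R3 ← R3 − (57/50)·R2: [0, 0, -63/50]
R4 ← R4 − (81/50)·R2: [0, 0, 21/50]
R5 ← R5 + (41/50)·R2: [0, 0, 119/50]
R4 ← R4 + (1/3)·R3: [0, 0, 0]
R5 ← R5 + (17/9)·R3: [0, 0, 0]
Echelon form has 3 nonzero rows, so rank(M) = 3.
The rank gives the maximum number of linearly independent columns: 3.

3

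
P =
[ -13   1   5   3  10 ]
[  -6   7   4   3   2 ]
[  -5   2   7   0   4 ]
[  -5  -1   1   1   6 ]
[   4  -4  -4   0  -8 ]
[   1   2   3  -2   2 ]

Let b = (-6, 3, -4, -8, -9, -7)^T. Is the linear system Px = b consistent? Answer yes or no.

no

Row reduce the augmented matrix [P | b].
R2 ← R2 − (6/13)·R1: [0, 85/13, 22/13, 21/13, -34/13, 75/13]
R3 ← R3 − (5/13)·R1: [0, 21/13, 66/13, -15/13, 2/13, -22/13]
R4 ← R4 − (5/13)·R1: [0, -18/13, -12/13, -2/13, 28/13, -74/13]
R5 ← R5 + (4/13)·R1: [0, -48/13, -32/13, 12/13, -64/13, -141/13]
R6 ← R6 + (1/13)·R1: [0, 27/13, 44/13, -23/13, 36/13, -97/13]
R3 ← R3 − (21/85)·R2: [0, 0, 396/85, -132/85, 4/5, -53/17]
R4 ← R4 + (18/85)·R2: [0, 0, -48/85, 16/85, 8/5, -76/17]
R5 ← R5 + (48/85)·R2: [0, 0, -128/85, 156/85, -32/5, -129/17]
R6 ← R6 − (27/85)·R2: [0, 0, 242/85, -194/85, 18/5, -158/17]
R4 ← R4 + (4/33)·R3: [0, 0, 0, 0, 56/33, -160/33]
R5 ← R5 + (32/99)·R3: [0, 0, 0, 4/3, -608/99, -851/99]
R6 ← R6 − (11/18)·R3: [0, 0, 0, -4/3, 28/9, -133/18]
Swap R4 ↔ R5
R6 ← R6 + R4: [0, 0, 0, 0, -100/33, -1055/66]
R6 ← R6 + (25/14)·R5: [0, 0, 0, 0, 0, -345/14]
The echelon form has 6 nonzero rows; the last pivot sits in the augmented column, so rank(P) = 5 but rank([P|b]) = 6.
Since the ranks differ, the system is inconsistent.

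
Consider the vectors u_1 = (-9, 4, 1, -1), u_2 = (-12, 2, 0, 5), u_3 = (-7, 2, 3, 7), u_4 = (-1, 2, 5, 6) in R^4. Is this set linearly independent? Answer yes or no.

no

Form the matrix with these vectors as rows and row reduce.
R2 ← R2 − (4/3)·R1: [0, -10/3, -4/3, 19/3]
R3 ← R3 − (7/9)·R1: [0, -10/9, 20/9, 70/9]
R4 ← R4 − (1/9)·R1: [0, 14/9, 44/9, 55/9]
R3 ← R3 − (1/3)·R2: [0, 0, 8/3, 17/3]
R4 ← R4 + (7/15)·R2: [0, 0, 64/15, 136/15]
R4 ← R4 − (8/5)·R3: [0, 0, 0, 0]
3 nonzero rows, so the 4 vectors span a space of dimension 3.
Since 3 < 4, the vectors are linearly dependent.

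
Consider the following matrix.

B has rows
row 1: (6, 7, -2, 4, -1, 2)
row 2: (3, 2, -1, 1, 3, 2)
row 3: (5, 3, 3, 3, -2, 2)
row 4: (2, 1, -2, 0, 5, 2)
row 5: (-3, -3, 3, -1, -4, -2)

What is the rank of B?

3

Row reduce to echelon form.
R2 ← R2 − (1/2)·R1: [0, -3/2, 0, -1, 7/2, 1]
R3 ← R3 − (5/6)·R1: [0, -17/6, 14/3, -1/3, -7/6, 1/3]
R4 ← R4 − (1/3)·R1: [0, -4/3, -4/3, -4/3, 16/3, 4/3]
R5 ← R5 + (1/2)·R1: [0, 1/2, 2, 1, -9/2, -1]
R3 ← R3 − (17/9)·R2: [0, 0, 14/3, 14/9, -70/9, -14/9]
R4 ← R4 − (8/9)·R2: [0, 0, -4/3, -4/9, 20/9, 4/9]
R5 ← R5 + (1/3)·R2: [0, 0, 2, 2/3, -10/3, -2/3]
R4 ← R4 + (2/7)·R3: [0, 0, 0, 0, 0, 0]
R5 ← R5 − (3/7)·R3: [0, 0, 0, 0, 0, 0]
Echelon form has 3 nonzero rows, so rank(B) = 3.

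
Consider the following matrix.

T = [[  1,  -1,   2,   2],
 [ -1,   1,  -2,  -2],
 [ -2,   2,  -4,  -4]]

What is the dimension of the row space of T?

Row reduce to echelon form.
R2 ← R2 + R1: [0, 0, 0, 0]
R3 ← R3 + (2)·R1: [0, 0, 0, 0]
Echelon form has 1 nonzero row, so rank(T) = 1.
The row space has dimension equal to the rank: 1.

1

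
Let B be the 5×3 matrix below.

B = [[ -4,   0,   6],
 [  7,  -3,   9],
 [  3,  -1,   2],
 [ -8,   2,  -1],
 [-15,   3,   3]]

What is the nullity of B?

Row reduce to echelon form.
R2 ← R2 + (7/4)·R1: [0, -3, 39/2]
R3 ← R3 + (3/4)·R1: [0, -1, 13/2]
R4 ← R4 − (2)·R1: [0, 2, -13]
R5 ← R5 − (15/4)·R1: [0, 3, -39/2]
R3 ← R3 − (1/3)·R2: [0, 0, 0]
R4 ← R4 + (2/3)·R2: [0, 0, 0]
R5 ← R5 + R2: [0, 0, 0]
2 nonzero rows, so rank(B) = 2.
B has 3 columns; by rank–nullity, nullity = 3 − 2 = 1.

1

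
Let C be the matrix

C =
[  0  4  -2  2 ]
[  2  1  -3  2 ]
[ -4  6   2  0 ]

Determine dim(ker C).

2

Row reduce to echelon form.
Swap R1 ↔ R2
R3 ← R3 + (2)·R1: [0, 8, -4, 4]
R3 ← R3 − (2)·R2: [0, 0, 0, 0]
2 nonzero rows, so rank(C) = 2.
C has 4 columns; by rank–nullity, nullity = 4 − 2 = 2.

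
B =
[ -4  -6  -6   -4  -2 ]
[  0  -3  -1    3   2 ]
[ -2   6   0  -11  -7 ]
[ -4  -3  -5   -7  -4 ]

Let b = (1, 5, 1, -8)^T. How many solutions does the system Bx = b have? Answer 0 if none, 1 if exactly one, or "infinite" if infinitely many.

Row reduce the augmented matrix [B | b].
R3 ← R3 − (1/2)·R1: [0, 9, 3, -9, -6, 1/2]
R4 ← R4 − R1: [0, 3, 1, -3, -2, -9]
R3 ← R3 + (3)·R2: [0, 0, 0, 0, 0, 31/2]
R4 ← R4 + R2: [0, 0, 0, 0, 0, -4]
R4 ← R4 + (8/31)·R3: [0, 0, 0, 0, 0, 0]
The echelon form has 3 nonzero rows; the last pivot sits in the augmented column, so rank(B) = 2 but rank([B|b]) = 3.
Since the ranks differ, the system is inconsistent.
It has no solutions.

0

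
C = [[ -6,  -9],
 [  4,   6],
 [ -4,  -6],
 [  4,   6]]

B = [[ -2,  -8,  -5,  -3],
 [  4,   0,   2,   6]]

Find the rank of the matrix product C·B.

First compute CB:
[[-24,  48,  12, -36],
 [ 16, -32,  -8,  24],
 [-16,  32,   8, -24],
 [ 16, -32,  -8,  24]]
Now row reduce the product.
R2 ← R2 + (2/3)·R1: [0, 0, 0, 0]
R3 ← R3 − (2/3)·R1: [0, 0, 0, 0]
R4 ← R4 + (2/3)·R1: [0, 0, 0, 0]
1 nonzero row, so rank(CB) = 1.

1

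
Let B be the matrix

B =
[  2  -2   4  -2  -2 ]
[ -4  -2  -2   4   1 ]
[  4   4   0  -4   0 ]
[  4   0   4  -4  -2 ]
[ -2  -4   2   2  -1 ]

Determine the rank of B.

Row reduce to echelon form.
R2 ← R2 + (2)·R1: [0, -6, 6, 0, -3]
R3 ← R3 − (2)·R1: [0, 8, -8, 0, 4]
R4 ← R4 − (2)·R1: [0, 4, -4, 0, 2]
R5 ← R5 + R1: [0, -6, 6, 0, -3]
R3 ← R3 + (4/3)·R2: [0, 0, 0, 0, 0]
R4 ← R4 + (2/3)·R2: [0, 0, 0, 0, 0]
R5 ← R5 − R2: [0, 0, 0, 0, 0]
Echelon form has 2 nonzero rows, so rank(B) = 2.

2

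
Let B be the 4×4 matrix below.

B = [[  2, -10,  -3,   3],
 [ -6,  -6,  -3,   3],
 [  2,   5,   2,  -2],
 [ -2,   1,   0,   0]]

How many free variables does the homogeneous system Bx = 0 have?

Row reduce to echelon form.
R2 ← R2 + (3)·R1: [0, -36, -12, 12]
R3 ← R3 − R1: [0, 15, 5, -5]
R4 ← R4 + R1: [0, -9, -3, 3]
R3 ← R3 + (5/12)·R2: [0, 0, 0, 0]
R4 ← R4 − (1/4)·R2: [0, 0, 0, 0]
2 nonzero rows, so rank(B) = 2.
B has 4 columns; by rank–nullity, nullity = 4 − 2 = 2.

2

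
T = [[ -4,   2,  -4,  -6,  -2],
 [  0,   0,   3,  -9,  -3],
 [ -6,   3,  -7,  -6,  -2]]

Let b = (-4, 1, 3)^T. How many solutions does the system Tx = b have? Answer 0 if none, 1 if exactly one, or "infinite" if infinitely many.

Row reduce the augmented matrix [T | b].
R3 ← R3 − (3/2)·R1: [0, 0, -1, 3, 1, 9]
R3 ← R3 + (1/3)·R2: [0, 0, 0, 0, 0, 28/3]
The echelon form has 3 nonzero rows; the last pivot sits in the augmented column, so rank(T) = 2 but rank([T|b]) = 3.
Since the ranks differ, the system is inconsistent.
It has no solutions.

0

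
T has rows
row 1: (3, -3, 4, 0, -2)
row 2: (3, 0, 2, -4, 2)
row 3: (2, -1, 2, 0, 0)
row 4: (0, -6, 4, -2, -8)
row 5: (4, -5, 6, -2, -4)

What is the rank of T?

3

Row reduce to echelon form.
R2 ← R2 − R1: [0, 3, -2, -4, 4]
R3 ← R3 − (2/3)·R1: [0, 1, -2/3, 0, 4/3]
R5 ← R5 − (4/3)·R1: [0, -1, 2/3, -2, -4/3]
R3 ← R3 − (1/3)·R2: [0, 0, 0, 4/3, 0]
R4 ← R4 + (2)·R2: [0, 0, 0, -10, 0]
R5 ← R5 + (1/3)·R2: [0, 0, 0, -10/3, 0]
R4 ← R4 + (15/2)·R3: [0, 0, 0, 0, 0]
R5 ← R5 + (5/2)·R3: [0, 0, 0, 0, 0]
Echelon form has 3 nonzero rows, so rank(T) = 3.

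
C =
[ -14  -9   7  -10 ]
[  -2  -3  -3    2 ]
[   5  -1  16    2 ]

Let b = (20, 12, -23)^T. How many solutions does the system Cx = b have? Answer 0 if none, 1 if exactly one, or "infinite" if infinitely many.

infinite

Row reduce the augmented matrix [C | b].
R2 ← R2 − (1/7)·R1: [0, -12/7, -4, 24/7, 64/7]
R3 ← R3 + (5/14)·R1: [0, -59/14, 37/2, -11/7, -111/7]
R3 ← R3 − (59/24)·R2: [0, 0, 85/3, -10, -115/3]
The echelon form has 3 nonzero rows, and every pivot lies in the first 4 columns, so rank(C) = rank([C|b]) = 3.
The system is consistent.
rank = 3 < 4 unknowns, so there are infinitely many solutions.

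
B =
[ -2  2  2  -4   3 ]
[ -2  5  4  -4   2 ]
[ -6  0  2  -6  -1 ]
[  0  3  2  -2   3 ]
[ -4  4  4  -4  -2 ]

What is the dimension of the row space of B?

Row reduce to echelon form.
R2 ← R2 − R1: [0, 3, 2, 0, -1]
R3 ← R3 − (3)·R1: [0, -6, -4, 6, -10]
R5 ← R5 − (2)·R1: [0, 0, 0, 4, -8]
R3 ← R3 + (2)·R2: [0, 0, 0, 6, -12]
R4 ← R4 − R2: [0, 0, 0, -2, 4]
R4 ← R4 + (1/3)·R3: [0, 0, 0, 0, 0]
R5 ← R5 − (2/3)·R3: [0, 0, 0, 0, 0]
Echelon form has 3 nonzero rows, so rank(B) = 3.
The row space has dimension equal to the rank: 3.

3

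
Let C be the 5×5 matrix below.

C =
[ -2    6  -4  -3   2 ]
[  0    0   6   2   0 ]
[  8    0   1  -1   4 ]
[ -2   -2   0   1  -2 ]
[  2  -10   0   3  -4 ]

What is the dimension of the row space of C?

Row reduce to echelon form.
R3 ← R3 + (4)·R1: [0, 24, -15, -13, 12]
R4 ← R4 − R1: [0, -8, 4, 4, -4]
R5 ← R5 + R1: [0, -4, -4, 0, -2]
Swap R2 ↔ R3
R4 ← R4 + (1/3)·R2: [0, 0, -1, -1/3, 0]
R5 ← R5 + (1/6)·R2: [0, 0, -13/2, -13/6, 0]
R4 ← R4 + (1/6)·R3: [0, 0, 0, 0, 0]
R5 ← R5 + (13/12)·R3: [0, 0, 0, 0, 0]
Echelon form has 3 nonzero rows, so rank(C) = 3.
The row space has dimension equal to the rank: 3.

3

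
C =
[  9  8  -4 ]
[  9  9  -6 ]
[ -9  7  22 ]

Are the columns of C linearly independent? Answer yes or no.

Row reduce C to echelon form.
R2 ← R2 − R1: [0, 1, -2]
R3 ← R3 + R1: [0, 15, 18]
R3 ← R3 − (15)·R2: [0, 0, 48]
3 pivots among 3 columns.
Every column is a pivot column, so the columns are linearly independent.

yes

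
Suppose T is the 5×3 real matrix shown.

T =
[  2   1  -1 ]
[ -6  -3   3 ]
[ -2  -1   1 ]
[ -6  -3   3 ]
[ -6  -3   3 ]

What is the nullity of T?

2

Row reduce to echelon form.
R2 ← R2 + (3)·R1: [0, 0, 0]
R3 ← R3 + R1: [0, 0, 0]
R4 ← R4 + (3)·R1: [0, 0, 0]
R5 ← R5 + (3)·R1: [0, 0, 0]
1 nonzero row, so rank(T) = 1.
T has 3 columns; by rank–nullity, nullity = 3 − 1 = 2.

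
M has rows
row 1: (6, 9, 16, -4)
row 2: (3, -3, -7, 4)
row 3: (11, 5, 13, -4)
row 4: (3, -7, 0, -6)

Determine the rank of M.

3

Row reduce to echelon form.
R2 ← R2 − (1/2)·R1: [0, -15/2, -15, 6]
R3 ← R3 − (11/6)·R1: [0, -23/2, -49/3, 10/3]
R4 ← R4 − (1/2)·R1: [0, -23/2, -8, -4]
R3 ← R3 − (23/15)·R2: [0, 0, 20/3, -88/15]
R4 ← R4 − (23/15)·R2: [0, 0, 15, -66/5]
R4 ← R4 − (9/4)·R3: [0, 0, 0, 0]
Echelon form has 3 nonzero rows, so rank(M) = 3.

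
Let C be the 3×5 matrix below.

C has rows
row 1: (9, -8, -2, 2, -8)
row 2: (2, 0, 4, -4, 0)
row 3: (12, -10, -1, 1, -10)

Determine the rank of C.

2

Row reduce to echelon form.
R2 ← R2 − (2/9)·R1: [0, 16/9, 40/9, -40/9, 16/9]
R3 ← R3 − (4/3)·R1: [0, 2/3, 5/3, -5/3, 2/3]
R3 ← R3 − (3/8)·R2: [0, 0, 0, 0, 0]
Echelon form has 2 nonzero rows, so rank(C) = 2.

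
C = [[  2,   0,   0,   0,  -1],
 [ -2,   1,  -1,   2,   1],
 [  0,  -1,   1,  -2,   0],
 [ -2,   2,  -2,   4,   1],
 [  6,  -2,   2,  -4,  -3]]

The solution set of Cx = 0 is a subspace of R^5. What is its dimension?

3

Row reduce to echelon form.
R2 ← R2 + R1: [0, 1, -1, 2, 0]
R4 ← R4 + R1: [0, 2, -2, 4, 0]
R5 ← R5 − (3)·R1: [0, -2, 2, -4, 0]
R3 ← R3 + R2: [0, 0, 0, 0, 0]
R4 ← R4 − (2)·R2: [0, 0, 0, 0, 0]
R5 ← R5 + (2)·R2: [0, 0, 0, 0, 0]
2 nonzero rows, so rank(C) = 2.
C has 5 columns; by rank–nullity, nullity = 5 − 2 = 3.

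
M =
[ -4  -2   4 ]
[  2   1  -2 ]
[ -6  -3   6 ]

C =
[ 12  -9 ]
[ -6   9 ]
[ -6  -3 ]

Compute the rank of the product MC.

First compute MC:
[[-60,   6],
 [ 30,  -3],
 [-90,   9]]
Now row reduce the product.
R2 ← R2 + (1/2)·R1: [0, 0]
R3 ← R3 − (3/2)·R1: [0, 0]
1 nonzero row, so rank(MC) = 1.

1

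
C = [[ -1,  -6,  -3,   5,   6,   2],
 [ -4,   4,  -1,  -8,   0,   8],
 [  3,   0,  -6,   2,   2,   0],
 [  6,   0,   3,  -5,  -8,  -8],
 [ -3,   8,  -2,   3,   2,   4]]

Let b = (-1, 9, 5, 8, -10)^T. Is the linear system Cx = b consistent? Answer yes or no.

Row reduce the augmented matrix [C | b].
R2 ← R2 − (4)·R1: [0, 28, 11, -28, -24, 0, 13]
R3 ← R3 + (3)·R1: [0, -18, -15, 17, 20, 6, 2]
R4 ← R4 + (6)·R1: [0, -36, -15, 25, 28, 4, 2]
R5 ← R5 − (3)·R1: [0, 26, 7, -12, -16, -2, -7]
R3 ← R3 + (9/14)·R2: [0, 0, -111/14, -1, 32/7, 6, 145/14]
R4 ← R4 + (9/7)·R2: [0, 0, -6/7, -11, -20/7, 4, 131/7]
R5 ← R5 − (13/14)·R2: [0, 0, -45/14, 14, 44/7, -2, -267/14]
R4 ← R4 − (4/37)·R3: [0, 0, 0, -403/37, -124/37, 124/37, 651/37]
R5 ← R5 − (15/37)·R3: [0, 0, 0, 533/37, 164/37, -164/37, -861/37]
R5 ← R5 + (41/31)·R4: [0, 0, 0, 0, 0, 0, 0]
The echelon form has 4 nonzero rows, and every pivot lies in the first 6 columns, so rank(C) = rank([C|b]) = 4.
The system is consistent.

yes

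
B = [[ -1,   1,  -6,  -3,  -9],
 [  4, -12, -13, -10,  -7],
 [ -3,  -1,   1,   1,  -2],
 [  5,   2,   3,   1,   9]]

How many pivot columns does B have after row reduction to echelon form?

Row reduce to echelon form.
R2 ← R2 + (4)·R1: [0, -8, -37, -22, -43]
R3 ← R3 − (3)·R1: [0, -4, 19, 10, 25]
R4 ← R4 + (5)·R1: [0, 7, -27, -14, -36]
R3 ← R3 − (1/2)·R2: [0, 0, 75/2, 21, 93/2]
R4 ← R4 + (7/8)·R2: [0, 0, -475/8, -133/4, -589/8]
R4 ← R4 + (19/12)·R3: [0, 0, 0, 0, 0]
Echelon form has 3 nonzero rows, so rank(B) = 3.
Each nonzero row contributes one pivot column: 3 pivot columns.

3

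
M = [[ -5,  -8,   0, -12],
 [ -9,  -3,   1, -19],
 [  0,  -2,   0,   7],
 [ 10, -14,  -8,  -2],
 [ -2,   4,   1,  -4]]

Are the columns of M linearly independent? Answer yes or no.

Row reduce M to echelon form.
R2 ← R2 − (9/5)·R1: [0, 57/5, 1, 13/5]
R4 ← R4 + (2)·R1: [0, -30, -8, -26]
R5 ← R5 − (2/5)·R1: [0, 36/5, 1, 4/5]
R3 ← R3 + (10/57)·R2: [0, 0, 10/57, 425/57]
R4 ← R4 + (50/19)·R2: [0, 0, -102/19, -364/19]
R5 ← R5 − (12/19)·R2: [0, 0, 7/19, -16/19]
R4 ← R4 + (153/5)·R3: [0, 0, 0, 209]
R5 ← R5 − (21/10)·R3: [0, 0, 0, -33/2]
R5 ← R5 + (3/38)·R4: [0, 0, 0, 0]
4 pivots among 4 columns.
Every column is a pivot column, so the columns are linearly independent.

yes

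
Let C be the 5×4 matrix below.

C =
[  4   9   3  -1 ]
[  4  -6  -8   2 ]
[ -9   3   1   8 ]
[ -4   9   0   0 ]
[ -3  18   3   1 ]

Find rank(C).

4

Row reduce to echelon form.
R2 ← R2 − R1: [0, -15, -11, 3]
R3 ← R3 + (9/4)·R1: [0, 93/4, 31/4, 23/4]
R4 ← R4 + R1: [0, 18, 3, -1]
R5 ← R5 + (3/4)·R1: [0, 99/4, 21/4, 1/4]
R3 ← R3 + (31/20)·R2: [0, 0, -93/10, 52/5]
R4 ← R4 + (6/5)·R2: [0, 0, -51/5, 13/5]
R5 ← R5 + (33/20)·R2: [0, 0, -129/10, 26/5]
R4 ← R4 − (34/31)·R3: [0, 0, 0, -273/31]
R5 ← R5 − (43/31)·R3: [0, 0, 0, -286/31]
R5 ← R5 − (22/21)·R4: [0, 0, 0, 0]
Echelon form has 4 nonzero rows, so rank(C) = 4.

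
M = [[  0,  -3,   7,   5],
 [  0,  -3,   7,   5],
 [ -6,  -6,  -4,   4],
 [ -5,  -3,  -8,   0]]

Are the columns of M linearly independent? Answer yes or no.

Row reduce M to echelon form.
Swap R1 ↔ R3
R4 ← R4 − (5/6)·R1: [0, 2, -14/3, -10/3]
R3 ← R3 − R2: [0, 0, 0, 0]
R4 ← R4 + (2/3)·R2: [0, 0, 0, 0]
2 pivots among 4 columns.
Only 2 < 4 pivot columns, so the columns are linearly dependent.

no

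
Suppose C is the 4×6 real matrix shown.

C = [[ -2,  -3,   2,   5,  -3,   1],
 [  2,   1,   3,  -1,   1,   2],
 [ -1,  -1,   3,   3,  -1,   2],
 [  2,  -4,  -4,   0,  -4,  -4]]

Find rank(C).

3

Row reduce to echelon form.
R2 ← R2 + R1: [0, -2, 5, 4, -2, 3]
R3 ← R3 − (1/2)·R1: [0, 1/2, 2, 1/2, 1/2, 3/2]
R4 ← R4 + R1: [0, -7, -2, 5, -7, -3]
R3 ← R3 + (1/4)·R2: [0, 0, 13/4, 3/2, 0, 9/4]
R4 ← R4 − (7/2)·R2: [0, 0, -39/2, -9, 0, -27/2]
R4 ← R4 + (6)·R3: [0, 0, 0, 0, 0, 0]
Echelon form has 3 nonzero rows, so rank(C) = 3.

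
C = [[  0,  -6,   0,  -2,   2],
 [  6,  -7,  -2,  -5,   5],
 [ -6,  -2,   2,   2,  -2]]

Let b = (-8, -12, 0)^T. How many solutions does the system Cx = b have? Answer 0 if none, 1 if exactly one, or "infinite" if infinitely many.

Row reduce the augmented matrix [C | b].
Swap R1 ↔ R2
R3 ← R3 + R1: [0, -9, 0, -3, 3, -12]
R3 ← R3 − (3/2)·R2: [0, 0, 0, 0, 0, 0]
The echelon form has 2 nonzero rows, and every pivot lies in the first 5 columns, so rank(C) = rank([C|b]) = 2.
The system is consistent.
rank = 2 < 5 unknowns, so there are infinitely many solutions.

infinite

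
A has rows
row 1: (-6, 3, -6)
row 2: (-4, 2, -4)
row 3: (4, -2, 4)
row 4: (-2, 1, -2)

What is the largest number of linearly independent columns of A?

Row reduce to echelon form.
R2 ← R2 − (2/3)·R1: [0, 0, 0]
R3 ← R3 + (2/3)·R1: [0, 0, 0]
R4 ← R4 − (1/3)·R1: [0, 0, 0]
Echelon form has 1 nonzero row, so rank(A) = 1.
The rank gives the maximum number of linearly independent columns: 1.

1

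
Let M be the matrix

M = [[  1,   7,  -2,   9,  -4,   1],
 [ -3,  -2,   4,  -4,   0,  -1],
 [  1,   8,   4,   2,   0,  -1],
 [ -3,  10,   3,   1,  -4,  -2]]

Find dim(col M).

4

Row reduce to echelon form.
R2 ← R2 + (3)·R1: [0, 19, -2, 23, -12, 2]
R3 ← R3 − R1: [0, 1, 6, -7, 4, -2]
R4 ← R4 + (3)·R1: [0, 31, -3, 28, -16, 1]
R3 ← R3 − (1/19)·R2: [0, 0, 116/19, -156/19, 88/19, -40/19]
R4 ← R4 − (31/19)·R2: [0, 0, 5/19, -181/19, 68/19, -43/19]
R4 ← R4 − (5/116)·R3: [0, 0, 0, -266/29, 98/29, -63/29]
Echelon form has 4 nonzero rows, so rank(M) = 4.
The column space has dimension equal to the rank: 4.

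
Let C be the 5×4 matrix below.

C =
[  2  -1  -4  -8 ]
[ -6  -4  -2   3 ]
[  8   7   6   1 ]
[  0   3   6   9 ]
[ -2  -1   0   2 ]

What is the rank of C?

2

Row reduce to echelon form.
R2 ← R2 + (3)·R1: [0, -7, -14, -21]
R3 ← R3 − (4)·R1: [0, 11, 22, 33]
R5 ← R5 + R1: [0, -2, -4, -6]
R3 ← R3 + (11/7)·R2: [0, 0, 0, 0]
R4 ← R4 + (3/7)·R2: [0, 0, 0, 0]
R5 ← R5 − (2/7)·R2: [0, 0, 0, 0]
Echelon form has 2 nonzero rows, so rank(C) = 2.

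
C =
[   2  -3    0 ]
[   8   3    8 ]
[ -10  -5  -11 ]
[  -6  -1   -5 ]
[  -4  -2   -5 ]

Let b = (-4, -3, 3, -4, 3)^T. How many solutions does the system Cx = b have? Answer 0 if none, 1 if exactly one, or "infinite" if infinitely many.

0

Row reduce the augmented matrix [C | b].
R2 ← R2 − (4)·R1: [0, 15, 8, 13]
R3 ← R3 + (5)·R1: [0, -20, -11, -17]
R4 ← R4 + (3)·R1: [0, -10, -5, -16]
R5 ← R5 + (2)·R1: [0, -8, -5, -5]
R3 ← R3 + (4/3)·R2: [0, 0, -1/3, 1/3]
R4 ← R4 + (2/3)·R2: [0, 0, 1/3, -22/3]
R5 ← R5 + (8/15)·R2: [0, 0, -11/15, 29/15]
R4 ← R4 + R3: [0, 0, 0, -7]
R5 ← R5 − (11/5)·R3: [0, 0, 0, 6/5]
R5 ← R5 + (6/35)·R4: [0, 0, 0, 0]
The echelon form has 4 nonzero rows; the last pivot sits in the augmented column, so rank(C) = 3 but rank([C|b]) = 4.
Since the ranks differ, the system is inconsistent.
It has no solutions.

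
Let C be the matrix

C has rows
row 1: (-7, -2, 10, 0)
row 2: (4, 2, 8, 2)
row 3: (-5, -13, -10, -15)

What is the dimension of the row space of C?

3

Row reduce to echelon form.
R2 ← R2 + (4/7)·R1: [0, 6/7, 96/7, 2]
R3 ← R3 − (5/7)·R1: [0, -81/7, -120/7, -15]
R3 ← R3 + (27/2)·R2: [0, 0, 168, 12]
Echelon form has 3 nonzero rows, so rank(C) = 3.
The row space has dimension equal to the rank: 3.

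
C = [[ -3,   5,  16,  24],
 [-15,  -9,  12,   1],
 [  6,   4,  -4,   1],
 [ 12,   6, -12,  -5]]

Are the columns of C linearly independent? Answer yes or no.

Row reduce C to echelon form.
R2 ← R2 − (5)·R1: [0, -34, -68, -119]
R3 ← R3 + (2)·R1: [0, 14, 28, 49]
R4 ← R4 + (4)·R1: [0, 26, 52, 91]
R3 ← R3 + (7/17)·R2: [0, 0, 0, 0]
R4 ← R4 + (13/17)·R2: [0, 0, 0, 0]
2 pivots among 4 columns.
Only 2 < 4 pivot columns, so the columns are linearly dependent.

no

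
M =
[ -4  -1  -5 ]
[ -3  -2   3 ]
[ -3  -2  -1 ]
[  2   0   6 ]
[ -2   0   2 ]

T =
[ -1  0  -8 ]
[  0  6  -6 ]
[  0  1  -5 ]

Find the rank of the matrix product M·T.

3

First compute MT:
[[  4, -11,  63],
 [  3,  -9,  21],
 [  3, -13,  41],
 [ -2,   6, -46],
 [  2,   2,   6]]
Now row reduce the product.
R2 ← R2 − (3/4)·R1: [0, -3/4, -105/4]
R3 ← R3 − (3/4)·R1: [0, -19/4, -25/4]
R4 ← R4 + (1/2)·R1: [0, 1/2, -29/2]
R5 ← R5 − (1/2)·R1: [0, 15/2, -51/2]
R3 ← R3 − (19/3)·R2: [0, 0, 160]
R4 ← R4 + (2/3)·R2: [0, 0, -32]
R5 ← R5 + (10)·R2: [0, 0, -288]
R4 ← R4 + (1/5)·R3: [0, 0, 0]
R5 ← R5 + (9/5)·R3: [0, 0, 0]
3 nonzero rows, so rank(MT) = 3.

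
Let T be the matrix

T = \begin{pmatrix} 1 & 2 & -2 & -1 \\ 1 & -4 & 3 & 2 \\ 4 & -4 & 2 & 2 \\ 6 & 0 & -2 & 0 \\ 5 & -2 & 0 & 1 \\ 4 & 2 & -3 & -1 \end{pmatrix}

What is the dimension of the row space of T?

2

Row reduce to echelon form.
R2 ← R2 − R1: [0, -6, 5, 3]
R3 ← R3 − (4)·R1: [0, -12, 10, 6]
R4 ← R4 − (6)·R1: [0, -12, 10, 6]
R5 ← R5 − (5)·R1: [0, -12, 10, 6]
R6 ← R6 − (4)·R1: [0, -6, 5, 3]
R3 ← R3 − (2)·R2: [0, 0, 0, 0]
R4 ← R4 − (2)·R2: [0, 0, 0, 0]
R5 ← R5 − (2)·R2: [0, 0, 0, 0]
R6 ← R6 − R2: [0, 0, 0, 0]
Echelon form has 2 nonzero rows, so rank(T) = 2.
The row space has dimension equal to the rank: 2.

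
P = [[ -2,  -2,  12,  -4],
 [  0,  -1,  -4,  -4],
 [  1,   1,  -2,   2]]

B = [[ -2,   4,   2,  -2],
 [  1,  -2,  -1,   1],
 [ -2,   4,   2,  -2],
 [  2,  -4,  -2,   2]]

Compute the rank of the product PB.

1

First compute PB:
[[-30,  60,  30, -30],
 [ -1,   2,   1,  -1],
 [  7, -14,  -7,   7]]
Now row reduce the product.
R2 ← R2 − (1/30)·R1: [0, 0, 0, 0]
R3 ← R3 + (7/30)·R1: [0, 0, 0, 0]
1 nonzero row, so rank(PB) = 1.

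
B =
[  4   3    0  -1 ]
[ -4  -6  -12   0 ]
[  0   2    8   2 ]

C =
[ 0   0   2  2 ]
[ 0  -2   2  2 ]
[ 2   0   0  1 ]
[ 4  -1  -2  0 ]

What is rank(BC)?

3

First compute BC:
[[ -4,  -5,  16,  14],
 [-24,  12, -20, -32],
 [ 24,  -6,   0,  12]]
Now row reduce the product.
R2 ← R2 − (6)·R1: [0, 42, -116, -116]
R3 ← R3 + (6)·R1: [0, -36, 96, 96]
R3 ← R3 + (6/7)·R2: [0, 0, -24/7, -24/7]
3 nonzero rows, so rank(BC) = 3.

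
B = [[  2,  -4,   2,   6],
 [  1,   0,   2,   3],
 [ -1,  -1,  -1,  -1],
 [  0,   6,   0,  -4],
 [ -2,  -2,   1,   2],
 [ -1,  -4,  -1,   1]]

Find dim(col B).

Row reduce to echelon form.
R2 ← R2 − (1/2)·R1: [0, 2, 1, 0]
R3 ← R3 + (1/2)·R1: [0, -3, 0, 2]
R5 ← R5 + R1: [0, -6, 3, 8]
R6 ← R6 + (1/2)·R1: [0, -6, 0, 4]
R3 ← R3 + (3/2)·R2: [0, 0, 3/2, 2]
R4 ← R4 − (3)·R2: [0, 0, -3, -4]
R5 ← R5 + (3)·R2: [0, 0, 6, 8]
R6 ← R6 + (3)·R2: [0, 0, 3, 4]
R4 ← R4 + (2)·R3: [0, 0, 0, 0]
R5 ← R5 − (4)·R3: [0, 0, 0, 0]
R6 ← R6 − (2)·R3: [0, 0, 0, 0]
Echelon form has 3 nonzero rows, so rank(B) = 3.
The column space has dimension equal to the rank: 3.

3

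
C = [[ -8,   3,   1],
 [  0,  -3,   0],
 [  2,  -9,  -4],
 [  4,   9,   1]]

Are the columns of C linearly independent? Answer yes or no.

Row reduce C to echelon form.
R3 ← R3 + (1/4)·R1: [0, -33/4, -15/4]
R4 ← R4 + (1/2)·R1: [0, 21/2, 3/2]
R3 ← R3 − (11/4)·R2: [0, 0, -15/4]
R4 ← R4 + (7/2)·R2: [0, 0, 3/2]
R4 ← R4 + (2/5)·R3: [0, 0, 0]
3 pivots among 3 columns.
Every column is a pivot column, so the columns are linearly independent.

yes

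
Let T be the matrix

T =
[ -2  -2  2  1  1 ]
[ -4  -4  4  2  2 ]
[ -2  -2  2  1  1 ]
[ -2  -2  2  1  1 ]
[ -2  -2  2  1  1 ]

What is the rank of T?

Row reduce to echelon form.
R2 ← R2 − (2)·R1: [0, 0, 0, 0, 0]
R3 ← R3 − R1: [0, 0, 0, 0, 0]
R4 ← R4 − R1: [0, 0, 0, 0, 0]
R5 ← R5 − R1: [0, 0, 0, 0, 0]
Echelon form has 1 nonzero row, so rank(T) = 1.

1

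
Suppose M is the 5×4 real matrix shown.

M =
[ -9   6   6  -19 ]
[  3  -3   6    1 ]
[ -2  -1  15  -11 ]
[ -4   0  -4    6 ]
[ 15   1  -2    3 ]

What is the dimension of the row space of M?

Row reduce to echelon form.
R2 ← R2 + (1/3)·R1: [0, -1, 8, -16/3]
R3 ← R3 − (2/9)·R1: [0, -7/3, 41/3, -61/9]
R4 ← R4 − (4/9)·R1: [0, -8/3, -20/3, 130/9]
R5 ← R5 + (5/3)·R1: [0, 11, 8, -86/3]
R3 ← R3 − (7/3)·R2: [0, 0, -5, 17/3]
R4 ← R4 − (8/3)·R2: [0, 0, -28, 86/3]
R5 ← R5 + (11)·R2: [0, 0, 96, -262/3]
R4 ← R4 − (28/5)·R3: [0, 0, 0, -46/15]
R5 ← R5 + (96/5)·R3: [0, 0, 0, 322/15]
R5 ← R5 + (7)·R4: [0, 0, 0, 0]
Echelon form has 4 nonzero rows, so rank(M) = 4.
The row space has dimension equal to the rank: 4.

4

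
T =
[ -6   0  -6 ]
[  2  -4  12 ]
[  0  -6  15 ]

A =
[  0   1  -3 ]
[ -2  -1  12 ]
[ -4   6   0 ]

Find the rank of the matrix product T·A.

2

First compute TA:
[[ 24, -42,  18],
 [-40,  78, -54],
 [-48,  96, -72]]
Now row reduce the product.
R2 ← R2 + (5/3)·R1: [0, 8, -24]
R3 ← R3 + (2)·R1: [0, 12, -36]
R3 ← R3 − (3/2)·R2: [0, 0, 0]
2 nonzero rows, so rank(TA) = 2.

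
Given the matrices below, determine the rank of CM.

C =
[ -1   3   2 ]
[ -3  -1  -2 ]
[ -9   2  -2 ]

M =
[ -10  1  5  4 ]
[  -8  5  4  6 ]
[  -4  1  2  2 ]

First compute CM:
[[-22,  16,  11,  18],
 [ 46, -10, -23, -22],
 [ 82,  -1, -41, -28]]
Now row reduce the product.
R2 ← R2 + (23/11)·R1: [0, 258/11, 0, 172/11]
R3 ← R3 + (41/11)·R1: [0, 645/11, 0, 430/11]
R3 ← R3 − (5/2)·R2: [0, 0, 0, 0]
2 nonzero rows, so rank(CM) = 2.

2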